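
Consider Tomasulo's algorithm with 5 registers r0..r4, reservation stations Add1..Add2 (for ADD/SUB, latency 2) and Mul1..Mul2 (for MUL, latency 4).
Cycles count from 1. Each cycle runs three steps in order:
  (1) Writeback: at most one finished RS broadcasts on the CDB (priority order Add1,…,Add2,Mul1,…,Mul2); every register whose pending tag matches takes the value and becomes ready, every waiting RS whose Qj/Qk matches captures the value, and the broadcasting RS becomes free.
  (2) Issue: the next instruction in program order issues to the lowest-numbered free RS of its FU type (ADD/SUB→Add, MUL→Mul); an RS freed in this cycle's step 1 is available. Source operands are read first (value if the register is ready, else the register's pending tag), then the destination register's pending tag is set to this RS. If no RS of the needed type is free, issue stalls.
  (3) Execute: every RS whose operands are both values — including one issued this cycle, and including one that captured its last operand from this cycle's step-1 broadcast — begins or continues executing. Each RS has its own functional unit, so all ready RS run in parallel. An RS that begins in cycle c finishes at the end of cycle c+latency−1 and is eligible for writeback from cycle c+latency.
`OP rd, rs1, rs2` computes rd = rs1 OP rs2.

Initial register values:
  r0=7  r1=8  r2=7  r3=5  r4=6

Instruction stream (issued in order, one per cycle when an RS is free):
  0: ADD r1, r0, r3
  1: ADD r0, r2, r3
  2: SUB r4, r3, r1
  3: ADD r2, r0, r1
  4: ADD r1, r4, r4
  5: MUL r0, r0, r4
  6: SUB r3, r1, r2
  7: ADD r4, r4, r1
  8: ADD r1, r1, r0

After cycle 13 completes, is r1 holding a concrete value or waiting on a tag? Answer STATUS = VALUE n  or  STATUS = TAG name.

cycle 1: issue ADD r1<-Add1 // r0:7,r1:Add1,r2:7,r3:5,r4:6
cycle 2: issue ADD r0<-Add2 // r0:Add2,r1:Add1,r2:7,r3:5,r4:6
cycle 3: CDB Add1=12; issue SUB r4<-Add1 // r0:Add2,r1:12,r2:7,r3:5,r4:Add1
cycle 4: CDB Add2=12; issue ADD r2<-Add2 // r0:12,r1:12,r2:Add2,r3:5,r4:Add1
cycle 5: CDB Add1=-7; issue ADD r1<-Add1 // r0:12,r1:Add1,r2:Add2,r3:5,r4:-7
cycle 6: CDB Add2=24; issue MUL r0<-Mul1 // r0:Mul1,r1:Add1,r2:24,r3:5,r4:-7
cycle 7: CDB Add1=-14; issue SUB r3<-Add1 // r0:Mul1,r1:-14,r2:24,r3:Add1,r4:-7
cycle 8: issue ADD r4<-Add2 // r0:Mul1,r1:-14,r2:24,r3:Add1,r4:Add2
cycle 9: CDB Add1=-38; issue ADD r1<-Add1 // r0:Mul1,r1:Add1,r2:24,r3:-38,r4:Add2
cycle 10: CDB Add2=-21 // r0:Mul1,r1:Add1,r2:24,r3:-38,r4:-21
cycle 11: CDB Mul1=-84 // r0:-84,r1:Add1,r2:24,r3:-38,r4:-21
cycle 12: - // r0:-84,r1:Add1,r2:24,r3:-38,r4:-21
cycle 13: CDB Add1=-98 // r0:-84,r1:-98,r2:24,r3:-38,r4:-21

STATUS = VALUE -98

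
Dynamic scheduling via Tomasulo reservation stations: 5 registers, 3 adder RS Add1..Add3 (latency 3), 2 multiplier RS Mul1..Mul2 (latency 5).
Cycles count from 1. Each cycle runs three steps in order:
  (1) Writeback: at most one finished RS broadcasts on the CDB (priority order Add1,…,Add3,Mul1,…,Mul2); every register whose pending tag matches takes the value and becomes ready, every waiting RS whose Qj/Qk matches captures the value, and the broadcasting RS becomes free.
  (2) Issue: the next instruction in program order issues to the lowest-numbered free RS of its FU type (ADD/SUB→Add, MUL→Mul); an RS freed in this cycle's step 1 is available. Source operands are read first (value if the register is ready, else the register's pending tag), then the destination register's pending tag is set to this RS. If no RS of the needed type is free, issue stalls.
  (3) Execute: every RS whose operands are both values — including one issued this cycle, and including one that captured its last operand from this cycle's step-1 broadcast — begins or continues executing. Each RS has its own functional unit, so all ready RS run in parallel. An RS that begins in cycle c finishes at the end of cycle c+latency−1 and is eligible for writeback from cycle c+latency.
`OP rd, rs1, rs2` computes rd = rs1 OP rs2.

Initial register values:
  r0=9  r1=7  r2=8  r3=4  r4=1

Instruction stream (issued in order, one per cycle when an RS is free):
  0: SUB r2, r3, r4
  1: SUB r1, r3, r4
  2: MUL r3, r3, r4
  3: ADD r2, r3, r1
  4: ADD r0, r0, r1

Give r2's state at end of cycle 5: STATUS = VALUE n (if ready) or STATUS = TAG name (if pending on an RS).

  c1: issue SUB r2<-Add1  regs: r0:9,r1:7,r2:Add1,r3:4,r4:1
  c2: issue SUB r1<-Add2  regs: r0:9,r1:Add2,r2:Add1,r3:4,r4:1
  c3: issue MUL r3<-Mul1  regs: r0:9,r1:Add2,r2:Add1,r3:Mul1,r4:1
  c4: CDB Add1=3; issue ADD r2<-Add1  regs: r0:9,r1:Add2,r2:Add1,r3:Mul1,r4:1
  c5: CDB Add2=3; issue ADD r0<-Add2  regs: r0:Add2,r1:3,r2:Add1,r3:Mul1,r4:1

STATUS = TAG Add1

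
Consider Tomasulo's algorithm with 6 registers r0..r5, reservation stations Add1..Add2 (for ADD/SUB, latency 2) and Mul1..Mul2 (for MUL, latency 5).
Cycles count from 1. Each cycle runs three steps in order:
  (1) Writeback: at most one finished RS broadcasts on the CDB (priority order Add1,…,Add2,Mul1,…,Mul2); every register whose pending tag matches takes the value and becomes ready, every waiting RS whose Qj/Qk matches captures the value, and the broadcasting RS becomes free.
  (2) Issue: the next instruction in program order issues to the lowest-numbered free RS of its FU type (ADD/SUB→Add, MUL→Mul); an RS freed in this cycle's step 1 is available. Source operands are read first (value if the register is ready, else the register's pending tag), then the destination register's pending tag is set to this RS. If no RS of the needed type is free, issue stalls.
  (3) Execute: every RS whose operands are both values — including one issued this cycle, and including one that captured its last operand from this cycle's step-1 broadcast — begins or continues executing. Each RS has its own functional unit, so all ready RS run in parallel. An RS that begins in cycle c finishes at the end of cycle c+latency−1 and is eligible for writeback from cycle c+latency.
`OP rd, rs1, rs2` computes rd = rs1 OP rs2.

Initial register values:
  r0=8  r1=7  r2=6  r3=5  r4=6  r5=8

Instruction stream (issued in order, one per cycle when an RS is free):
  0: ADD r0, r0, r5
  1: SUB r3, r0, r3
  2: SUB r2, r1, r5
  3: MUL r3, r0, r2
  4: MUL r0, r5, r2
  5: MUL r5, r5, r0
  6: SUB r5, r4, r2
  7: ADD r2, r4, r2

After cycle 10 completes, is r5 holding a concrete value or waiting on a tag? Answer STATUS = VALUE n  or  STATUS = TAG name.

c1: issue ADD r0<-Add1 | r0:Add1,r1:7,r2:6,r3:5,r4:6,r5:8
c2: issue SUB r3<-Add2 | r0:Add1,r1:7,r2:6,r3:Add2,r4:6,r5:8
c3: CDB Add1=16; issue SUB r2<-Add1 | r0:16,r1:7,r2:Add1,r3:Add2,r4:6,r5:8
c4: issue MUL r3<-Mul1 | r0:16,r1:7,r2:Add1,r3:Mul1,r4:6,r5:8
c5: CDB Add1=-1; issue MUL r0<-Mul2 | r0:Mul2,r1:7,r2:-1,r3:Mul1,r4:6,r5:8
c6: CDB Add2=11; stall | r0:Mul2,r1:7,r2:-1,r3:Mul1,r4:6,r5:8
c7: stall | r0:Mul2,r1:7,r2:-1,r3:Mul1,r4:6,r5:8
c8: stall | r0:Mul2,r1:7,r2:-1,r3:Mul1,r4:6,r5:8
c9: stall | r0:Mul2,r1:7,r2:-1,r3:Mul1,r4:6,r5:8
c10: CDB Mul1=-16; issue MUL r5<-Mul1 | r0:Mul2,r1:7,r2:-1,r3:-16,r4:6,r5:Mul1

STATUS = TAG Mul1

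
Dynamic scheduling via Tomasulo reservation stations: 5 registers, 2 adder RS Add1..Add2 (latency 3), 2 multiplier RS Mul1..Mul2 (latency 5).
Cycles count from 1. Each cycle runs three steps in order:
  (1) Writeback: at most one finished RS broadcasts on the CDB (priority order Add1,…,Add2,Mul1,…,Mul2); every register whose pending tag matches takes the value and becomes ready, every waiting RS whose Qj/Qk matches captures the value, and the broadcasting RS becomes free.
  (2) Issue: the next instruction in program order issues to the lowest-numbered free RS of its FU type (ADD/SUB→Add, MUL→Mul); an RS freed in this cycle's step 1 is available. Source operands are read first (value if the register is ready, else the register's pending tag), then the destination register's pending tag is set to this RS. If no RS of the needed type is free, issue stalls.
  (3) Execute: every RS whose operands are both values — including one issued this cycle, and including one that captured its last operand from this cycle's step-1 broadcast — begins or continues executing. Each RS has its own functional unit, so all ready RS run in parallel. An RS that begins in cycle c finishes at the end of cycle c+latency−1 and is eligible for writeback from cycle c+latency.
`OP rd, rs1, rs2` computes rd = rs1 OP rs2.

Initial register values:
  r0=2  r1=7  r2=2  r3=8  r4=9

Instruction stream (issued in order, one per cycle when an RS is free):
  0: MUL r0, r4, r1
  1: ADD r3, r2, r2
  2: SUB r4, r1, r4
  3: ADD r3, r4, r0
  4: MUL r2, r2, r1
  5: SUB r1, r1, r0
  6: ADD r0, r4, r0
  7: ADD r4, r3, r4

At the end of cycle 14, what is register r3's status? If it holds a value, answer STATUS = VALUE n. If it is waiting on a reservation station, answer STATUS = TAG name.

c1: issue MUL r0<-Mul1 | r0:Mul1,r1:7,r2:2,r3:8,r4:9
c2: issue ADD r3<-Add1 | r0:Mul1,r1:7,r2:2,r3:Add1,r4:9
c3: issue SUB r4<-Add2 | r0:Mul1,r1:7,r2:2,r3:Add1,r4:Add2
c4: stall | r0:Mul1,r1:7,r2:2,r3:Add1,r4:Add2
c5: CDB Add1=4; issue ADD r3<-Add1 | r0:Mul1,r1:7,r2:2,r3:Add1,r4:Add2
c6: CDB Add2=-2; issue MUL r2<-Mul2 | r0:Mul1,r1:7,r2:Mul2,r3:Add1,r4:-2
c7: CDB Mul1=63; issue SUB r1<-Add2 | r0:63,r1:Add2,r2:Mul2,r3:Add1,r4:-2
c8: stall | r0:63,r1:Add2,r2:Mul2,r3:Add1,r4:-2
c9: stall | r0:63,r1:Add2,r2:Mul2,r3:Add1,r4:-2
c10: CDB Add1=61; issue ADD r0<-Add1 | r0:Add1,r1:Add2,r2:Mul2,r3:61,r4:-2
c11: CDB Add2=-56; issue ADD r4<-Add2 | r0:Add1,r1:-56,r2:Mul2,r3:61,r4:Add2
c12: CDB Mul2=14 | r0:Add1,r1:-56,r2:14,r3:61,r4:Add2
c13: CDB Add1=61 | r0:61,r1:-56,r2:14,r3:61,r4:Add2
c14: CDB Add2=59 | r0:61,r1:-56,r2:14,r3:61,r4:59

STATUS = VALUE 61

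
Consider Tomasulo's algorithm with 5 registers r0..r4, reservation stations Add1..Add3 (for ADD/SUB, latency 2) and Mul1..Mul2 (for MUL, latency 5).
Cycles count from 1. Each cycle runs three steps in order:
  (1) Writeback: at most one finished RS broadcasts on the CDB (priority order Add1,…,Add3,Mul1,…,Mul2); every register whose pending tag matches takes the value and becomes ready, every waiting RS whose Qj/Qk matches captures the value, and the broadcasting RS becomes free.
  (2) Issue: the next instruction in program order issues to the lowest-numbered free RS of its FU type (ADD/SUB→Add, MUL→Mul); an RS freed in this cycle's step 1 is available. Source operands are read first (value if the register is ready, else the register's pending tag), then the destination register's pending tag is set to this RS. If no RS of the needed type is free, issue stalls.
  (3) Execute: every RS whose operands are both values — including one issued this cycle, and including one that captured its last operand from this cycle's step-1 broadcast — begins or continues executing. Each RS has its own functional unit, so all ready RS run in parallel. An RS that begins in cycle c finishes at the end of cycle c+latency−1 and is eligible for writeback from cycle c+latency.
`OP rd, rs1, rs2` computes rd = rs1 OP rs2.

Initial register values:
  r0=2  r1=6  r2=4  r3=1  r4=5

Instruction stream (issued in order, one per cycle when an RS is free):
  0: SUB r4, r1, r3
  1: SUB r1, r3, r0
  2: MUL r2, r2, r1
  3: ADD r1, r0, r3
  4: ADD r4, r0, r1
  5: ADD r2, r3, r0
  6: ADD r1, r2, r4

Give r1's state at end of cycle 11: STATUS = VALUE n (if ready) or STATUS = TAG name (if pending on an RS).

STATUS = VALUE 8

cycle 1: issue SUB r4<-Add1 // r0:2,r1:6,r2:4,r3:1,r4:Add1
cycle 2: issue SUB r1<-Add2 // r0:2,r1:Add2,r2:4,r3:1,r4:Add1
cycle 3: CDB Add1=5; issue MUL r2<-Mul1 // r0:2,r1:Add2,r2:Mul1,r3:1,r4:5
cycle 4: CDB Add2=-1; issue ADD r1<-Add1 // r0:2,r1:Add1,r2:Mul1,r3:1,r4:5
cycle 5: issue ADD r4<-Add2 // r0:2,r1:Add1,r2:Mul1,r3:1,r4:Add2
cycle 6: CDB Add1=3; issue ADD r2<-Add1 // r0:2,r1:3,r2:Add1,r3:1,r4:Add2
cycle 7: issue ADD r1<-Add3 // r0:2,r1:Add3,r2:Add1,r3:1,r4:Add2
cycle 8: CDB Add1=3 // r0:2,r1:Add3,r2:3,r3:1,r4:Add2
cycle 9: CDB Add2=5 // r0:2,r1:Add3,r2:3,r3:1,r4:5
cycle 10: CDB Mul1=-4 // r0:2,r1:Add3,r2:3,r3:1,r4:5
cycle 11: CDB Add3=8 // r0:2,r1:8,r2:3,r3:1,r4:5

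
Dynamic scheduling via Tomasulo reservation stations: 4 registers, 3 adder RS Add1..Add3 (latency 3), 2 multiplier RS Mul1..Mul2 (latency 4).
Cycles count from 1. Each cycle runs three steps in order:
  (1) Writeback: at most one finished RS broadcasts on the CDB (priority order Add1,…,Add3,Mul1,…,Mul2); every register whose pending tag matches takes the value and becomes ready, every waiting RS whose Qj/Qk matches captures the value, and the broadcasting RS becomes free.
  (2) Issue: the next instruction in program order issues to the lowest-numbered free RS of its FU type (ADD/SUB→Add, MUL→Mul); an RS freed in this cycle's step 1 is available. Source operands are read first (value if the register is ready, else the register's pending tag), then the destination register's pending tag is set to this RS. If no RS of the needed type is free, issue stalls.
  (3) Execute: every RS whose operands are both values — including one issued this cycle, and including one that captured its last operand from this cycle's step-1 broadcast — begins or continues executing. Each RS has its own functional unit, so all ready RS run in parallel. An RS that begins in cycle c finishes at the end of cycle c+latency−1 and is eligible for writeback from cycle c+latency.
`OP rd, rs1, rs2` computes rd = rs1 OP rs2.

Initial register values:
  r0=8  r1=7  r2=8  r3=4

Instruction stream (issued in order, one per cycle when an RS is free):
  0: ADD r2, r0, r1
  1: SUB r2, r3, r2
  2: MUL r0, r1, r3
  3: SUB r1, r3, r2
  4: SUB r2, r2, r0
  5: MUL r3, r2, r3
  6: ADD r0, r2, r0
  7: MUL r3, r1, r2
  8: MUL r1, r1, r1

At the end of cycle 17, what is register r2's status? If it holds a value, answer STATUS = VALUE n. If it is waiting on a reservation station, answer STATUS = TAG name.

c1: issue ADD r2<-Add1 | r0:8,r1:7,r2:Add1,r3:4
c2: issue SUB r2<-Add2 | r0:8,r1:7,r2:Add2,r3:4
c3: issue MUL r0<-Mul1 | r0:Mul1,r1:7,r2:Add2,r3:4
c4: CDB Add1=15; issue SUB r1<-Add1 | r0:Mul1,r1:Add1,r2:Add2,r3:4
c5: issue SUB r2<-Add3 | r0:Mul1,r1:Add1,r2:Add3,r3:4
c6: issue MUL r3<-Mul2 | r0:Mul1,r1:Add1,r2:Add3,r3:Mul2
c7: CDB Add2=-11; issue ADD r0<-Add2 | r0:Add2,r1:Add1,r2:Add3,r3:Mul2
c8: CDB Mul1=28; issue MUL r3<-Mul1 | r0:Add2,r1:Add1,r2:Add3,r3:Mul1
c9: stall | r0:Add2,r1:Add1,r2:Add3,r3:Mul1
c10: CDB Add1=15; stall | r0:Add2,r1:15,r2:Add3,r3:Mul1
c11: CDB Add3=-39; stall | r0:Add2,r1:15,r2:-39,r3:Mul1
c12: stall | r0:Add2,r1:15,r2:-39,r3:Mul1
c13: stall | r0:Add2,r1:15,r2:-39,r3:Mul1
c14: CDB Add2=-11; stall | r0:-11,r1:15,r2:-39,r3:Mul1
c15: CDB Mul1=-585; issue MUL r1<-Mul1 | r0:-11,r1:Mul1,r2:-39,r3:-585
c16: CDB Mul2=-156 | r0:-11,r1:Mul1,r2:-39,r3:-585
c17: - | r0:-11,r1:Mul1,r2:-39,r3:-585

STATUS = VALUE -39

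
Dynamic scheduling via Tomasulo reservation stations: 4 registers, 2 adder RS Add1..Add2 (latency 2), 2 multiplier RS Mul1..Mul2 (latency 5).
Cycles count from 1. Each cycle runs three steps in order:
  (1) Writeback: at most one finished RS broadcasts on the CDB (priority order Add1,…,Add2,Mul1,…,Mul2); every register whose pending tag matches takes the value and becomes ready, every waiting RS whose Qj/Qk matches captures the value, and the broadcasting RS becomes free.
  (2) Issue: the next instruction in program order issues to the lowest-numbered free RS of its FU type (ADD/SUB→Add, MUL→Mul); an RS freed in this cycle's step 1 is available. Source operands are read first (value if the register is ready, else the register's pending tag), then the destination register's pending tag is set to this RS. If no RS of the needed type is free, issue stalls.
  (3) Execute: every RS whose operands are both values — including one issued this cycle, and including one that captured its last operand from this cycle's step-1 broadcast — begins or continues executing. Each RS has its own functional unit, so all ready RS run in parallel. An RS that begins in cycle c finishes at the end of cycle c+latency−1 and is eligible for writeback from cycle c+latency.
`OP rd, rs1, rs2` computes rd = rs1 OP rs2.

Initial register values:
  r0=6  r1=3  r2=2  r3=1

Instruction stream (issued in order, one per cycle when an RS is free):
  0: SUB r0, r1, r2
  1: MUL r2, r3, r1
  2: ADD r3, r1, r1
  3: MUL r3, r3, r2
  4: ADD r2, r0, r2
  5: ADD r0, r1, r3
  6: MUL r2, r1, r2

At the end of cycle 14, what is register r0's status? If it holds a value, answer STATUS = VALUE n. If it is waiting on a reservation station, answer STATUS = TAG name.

STATUS = VALUE 21

cycle 1: issue SUB r0<-Add1 // r0:Add1,r1:3,r2:2,r3:1
cycle 2: issue MUL r2<-Mul1 // r0:Add1,r1:3,r2:Mul1,r3:1
cycle 3: CDB Add1=1; issue ADD r3<-Add1 // r0:1,r1:3,r2:Mul1,r3:Add1
cycle 4: issue MUL r3<-Mul2 // r0:1,r1:3,r2:Mul1,r3:Mul2
cycle 5: CDB Add1=6; issue ADD r2<-Add1 // r0:1,r1:3,r2:Add1,r3:Mul2
cycle 6: issue ADD r0<-Add2 // r0:Add2,r1:3,r2:Add1,r3:Mul2
cycle 7: CDB Mul1=3; issue MUL r2<-Mul1 // r0:Add2,r1:3,r2:Mul1,r3:Mul2
cycle 8: - // r0:Add2,r1:3,r2:Mul1,r3:Mul2
cycle 9: CDB Add1=4 // r0:Add2,r1:3,r2:Mul1,r3:Mul2
cycle 10: - // r0:Add2,r1:3,r2:Mul1,r3:Mul2
cycle 11: - // r0:Add2,r1:3,r2:Mul1,r3:Mul2
cycle 12: CDB Mul2=18 // r0:Add2,r1:3,r2:Mul1,r3:18
cycle 13: - // r0:Add2,r1:3,r2:Mul1,r3:18
cycle 14: CDB Add2=21 // r0:21,r1:3,r2:Mul1,r3:18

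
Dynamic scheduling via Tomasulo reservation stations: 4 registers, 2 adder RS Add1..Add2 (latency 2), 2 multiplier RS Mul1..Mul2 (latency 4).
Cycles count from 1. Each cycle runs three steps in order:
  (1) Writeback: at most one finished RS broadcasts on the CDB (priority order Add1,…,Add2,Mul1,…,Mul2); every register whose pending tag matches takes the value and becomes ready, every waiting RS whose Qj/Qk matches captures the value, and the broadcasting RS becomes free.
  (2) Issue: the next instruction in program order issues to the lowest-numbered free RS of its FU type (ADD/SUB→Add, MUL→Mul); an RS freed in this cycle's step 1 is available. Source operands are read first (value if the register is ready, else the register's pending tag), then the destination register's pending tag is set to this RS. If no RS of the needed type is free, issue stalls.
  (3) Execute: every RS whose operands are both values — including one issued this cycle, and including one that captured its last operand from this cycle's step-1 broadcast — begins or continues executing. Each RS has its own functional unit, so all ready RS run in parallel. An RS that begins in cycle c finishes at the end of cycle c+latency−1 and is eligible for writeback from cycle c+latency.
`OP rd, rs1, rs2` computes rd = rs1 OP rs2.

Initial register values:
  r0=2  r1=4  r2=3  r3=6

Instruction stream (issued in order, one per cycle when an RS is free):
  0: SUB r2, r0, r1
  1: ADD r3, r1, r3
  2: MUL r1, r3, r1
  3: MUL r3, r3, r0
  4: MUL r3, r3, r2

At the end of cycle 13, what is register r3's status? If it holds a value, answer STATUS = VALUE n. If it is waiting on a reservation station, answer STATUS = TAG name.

c1: issue SUB r2<-Add1 | r0:2,r1:4,r2:Add1,r3:6
c2: issue ADD r3<-Add2 | r0:2,r1:4,r2:Add1,r3:Add2
c3: CDB Add1=-2; issue MUL r1<-Mul1 | r0:2,r1:Mul1,r2:-2,r3:Add2
c4: CDB Add2=10; issue MUL r3<-Mul2 | r0:2,r1:Mul1,r2:-2,r3:Mul2
c5: stall | r0:2,r1:Mul1,r2:-2,r3:Mul2
c6: stall | r0:2,r1:Mul1,r2:-2,r3:Mul2
c7: stall | r0:2,r1:Mul1,r2:-2,r3:Mul2
c8: CDB Mul1=40; issue MUL r3<-Mul1 | r0:2,r1:40,r2:-2,r3:Mul1
c9: CDB Mul2=20 | r0:2,r1:40,r2:-2,r3:Mul1
c10: - | r0:2,r1:40,r2:-2,r3:Mul1
c11: - | r0:2,r1:40,r2:-2,r3:Mul1
c12: - | r0:2,r1:40,r2:-2,r3:Mul1
c13: CDB Mul1=-40 | r0:2,r1:40,r2:-2,r3:-40

STATUS = VALUE -40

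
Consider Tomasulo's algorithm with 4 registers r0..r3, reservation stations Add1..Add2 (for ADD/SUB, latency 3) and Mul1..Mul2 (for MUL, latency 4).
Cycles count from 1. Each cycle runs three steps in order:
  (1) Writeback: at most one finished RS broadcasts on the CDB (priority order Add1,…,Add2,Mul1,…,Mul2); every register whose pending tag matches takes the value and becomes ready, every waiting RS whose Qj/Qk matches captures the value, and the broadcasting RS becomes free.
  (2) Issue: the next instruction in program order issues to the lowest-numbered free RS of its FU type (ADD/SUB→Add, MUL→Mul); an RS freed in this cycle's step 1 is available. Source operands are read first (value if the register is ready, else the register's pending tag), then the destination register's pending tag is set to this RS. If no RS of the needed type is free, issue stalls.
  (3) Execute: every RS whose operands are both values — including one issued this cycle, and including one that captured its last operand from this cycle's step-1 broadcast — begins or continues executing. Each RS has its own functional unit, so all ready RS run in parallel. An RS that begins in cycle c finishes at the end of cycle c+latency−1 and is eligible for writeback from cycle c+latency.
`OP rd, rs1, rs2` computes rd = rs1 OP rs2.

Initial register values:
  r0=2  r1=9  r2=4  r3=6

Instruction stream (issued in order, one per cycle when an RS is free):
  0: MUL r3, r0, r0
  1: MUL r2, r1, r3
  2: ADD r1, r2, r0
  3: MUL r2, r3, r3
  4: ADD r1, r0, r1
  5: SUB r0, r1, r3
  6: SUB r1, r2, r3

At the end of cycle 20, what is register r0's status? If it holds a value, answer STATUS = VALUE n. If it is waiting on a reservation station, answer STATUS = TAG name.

STATUS = VALUE 36

c1: issue MUL r3<-Mul1 | r0:2,r1:9,r2:4,r3:Mul1
c2: issue MUL r2<-Mul2 | r0:2,r1:9,r2:Mul2,r3:Mul1
c3: issue ADD r1<-Add1 | r0:2,r1:Add1,r2:Mul2,r3:Mul1
c4: stall | r0:2,r1:Add1,r2:Mul2,r3:Mul1
c5: CDB Mul1=4; issue MUL r2<-Mul1 | r0:2,r1:Add1,r2:Mul1,r3:4
c6: issue ADD r1<-Add2 | r0:2,r1:Add2,r2:Mul1,r3:4
c7: stall | r0:2,r1:Add2,r2:Mul1,r3:4
c8: stall | r0:2,r1:Add2,r2:Mul1,r3:4
c9: CDB Mul1=16; stall | r0:2,r1:Add2,r2:16,r3:4
c10: CDB Mul2=36; stall | r0:2,r1:Add2,r2:16,r3:4
c11: stall | r0:2,r1:Add2,r2:16,r3:4
c12: stall | r0:2,r1:Add2,r2:16,r3:4
c13: CDB Add1=38; issue SUB r0<-Add1 | r0:Add1,r1:Add2,r2:16,r3:4
c14: stall | r0:Add1,r1:Add2,r2:16,r3:4
c15: stall | r0:Add1,r1:Add2,r2:16,r3:4
c16: CDB Add2=40; issue SUB r1<-Add2 | r0:Add1,r1:Add2,r2:16,r3:4
c17: - | r0:Add1,r1:Add2,r2:16,r3:4
c18: - | r0:Add1,r1:Add2,r2:16,r3:4
c19: CDB Add1=36 | r0:36,r1:Add2,r2:16,r3:4
c20: CDB Add2=12 | r0:36,r1:12,r2:16,r3:4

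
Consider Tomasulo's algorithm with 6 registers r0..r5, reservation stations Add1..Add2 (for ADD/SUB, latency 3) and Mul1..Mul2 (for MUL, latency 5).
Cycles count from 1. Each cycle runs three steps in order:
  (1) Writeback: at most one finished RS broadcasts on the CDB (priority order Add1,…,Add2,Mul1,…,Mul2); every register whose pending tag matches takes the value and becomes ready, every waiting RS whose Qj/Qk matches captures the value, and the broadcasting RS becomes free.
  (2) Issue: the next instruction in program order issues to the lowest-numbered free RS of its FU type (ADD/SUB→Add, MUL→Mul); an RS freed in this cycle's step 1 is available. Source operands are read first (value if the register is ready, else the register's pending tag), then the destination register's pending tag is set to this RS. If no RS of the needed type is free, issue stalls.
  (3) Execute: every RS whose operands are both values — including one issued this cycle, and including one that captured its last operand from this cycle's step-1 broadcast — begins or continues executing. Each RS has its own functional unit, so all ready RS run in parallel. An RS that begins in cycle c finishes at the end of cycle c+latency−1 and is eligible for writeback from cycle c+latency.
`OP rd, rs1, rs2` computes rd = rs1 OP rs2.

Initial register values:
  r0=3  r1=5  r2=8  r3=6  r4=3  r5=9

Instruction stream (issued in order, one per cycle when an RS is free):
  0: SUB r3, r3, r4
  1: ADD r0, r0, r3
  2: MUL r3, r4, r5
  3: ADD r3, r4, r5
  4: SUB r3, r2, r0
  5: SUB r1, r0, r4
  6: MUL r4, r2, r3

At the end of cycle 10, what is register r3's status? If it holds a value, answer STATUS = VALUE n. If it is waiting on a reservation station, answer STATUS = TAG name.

cycle 1: issue SUB r3<-Add1 // r0:3,r1:5,r2:8,r3:Add1,r4:3,r5:9
cycle 2: issue ADD r0<-Add2 // r0:Add2,r1:5,r2:8,r3:Add1,r4:3,r5:9
cycle 3: issue MUL r3<-Mul1 // r0:Add2,r1:5,r2:8,r3:Mul1,r4:3,r5:9
cycle 4: CDB Add1=3; issue ADD r3<-Add1 // r0:Add2,r1:5,r2:8,r3:Add1,r4:3,r5:9
cycle 5: stall // r0:Add2,r1:5,r2:8,r3:Add1,r4:3,r5:9
cycle 6: stall // r0:Add2,r1:5,r2:8,r3:Add1,r4:3,r5:9
cycle 7: CDB Add1=12; issue SUB r3<-Add1 // r0:Add2,r1:5,r2:8,r3:Add1,r4:3,r5:9
cycle 8: CDB Add2=6; issue SUB r1<-Add2 // r0:6,r1:Add2,r2:8,r3:Add1,r4:3,r5:9
cycle 9: CDB Mul1=27; issue MUL r4<-Mul1 // r0:6,r1:Add2,r2:8,r3:Add1,r4:Mul1,r5:9
cycle 10: - // r0:6,r1:Add2,r2:8,r3:Add1,r4:Mul1,r5:9

STATUS = TAG Add1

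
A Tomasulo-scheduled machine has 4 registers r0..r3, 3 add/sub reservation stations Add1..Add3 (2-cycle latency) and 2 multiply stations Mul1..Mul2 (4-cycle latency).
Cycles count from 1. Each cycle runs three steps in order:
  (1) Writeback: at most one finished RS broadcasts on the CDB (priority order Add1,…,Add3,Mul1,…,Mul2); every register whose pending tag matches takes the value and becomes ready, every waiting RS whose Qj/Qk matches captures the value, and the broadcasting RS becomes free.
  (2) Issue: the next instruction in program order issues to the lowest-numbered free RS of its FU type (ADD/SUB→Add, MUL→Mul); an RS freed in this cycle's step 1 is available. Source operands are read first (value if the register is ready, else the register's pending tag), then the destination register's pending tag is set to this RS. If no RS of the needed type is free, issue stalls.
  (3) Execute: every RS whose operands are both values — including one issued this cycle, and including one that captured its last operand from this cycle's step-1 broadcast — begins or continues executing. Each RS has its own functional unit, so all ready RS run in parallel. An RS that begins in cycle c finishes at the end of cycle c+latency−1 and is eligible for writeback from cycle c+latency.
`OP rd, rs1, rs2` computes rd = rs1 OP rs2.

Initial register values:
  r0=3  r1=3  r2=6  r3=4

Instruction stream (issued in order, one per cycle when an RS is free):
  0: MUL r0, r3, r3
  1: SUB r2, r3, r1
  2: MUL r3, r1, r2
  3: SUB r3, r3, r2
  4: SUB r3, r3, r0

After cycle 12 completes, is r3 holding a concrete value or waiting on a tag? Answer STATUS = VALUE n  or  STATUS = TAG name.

  c1: issue MUL r0<-Mul1  regs: r0:Mul1,r1:3,r2:6,r3:4
  c2: issue SUB r2<-Add1  regs: r0:Mul1,r1:3,r2:Add1,r3:4
  c3: issue MUL r3<-Mul2  regs: r0:Mul1,r1:3,r2:Add1,r3:Mul2
  c4: CDB Add1=1; issue SUB r3<-Add1  regs: r0:Mul1,r1:3,r2:1,r3:Add1
  c5: CDB Mul1=16; issue SUB r3<-Add2  regs: r0:16,r1:3,r2:1,r3:Add2
  c6: -  regs: r0:16,r1:3,r2:1,r3:Add2
  c7: -  regs: r0:16,r1:3,r2:1,r3:Add2
  c8: CDB Mul2=3  regs: r0:16,r1:3,r2:1,r3:Add2
  c9: -  regs: r0:16,r1:3,r2:1,r3:Add2
  c10: CDB Add1=2  regs: r0:16,r1:3,r2:1,r3:Add2
  c11: -  regs: r0:16,r1:3,r2:1,r3:Add2
  c12: CDB Add2=-14  regs: r0:16,r1:3,r2:1,r3:-14

STATUS = VALUE -14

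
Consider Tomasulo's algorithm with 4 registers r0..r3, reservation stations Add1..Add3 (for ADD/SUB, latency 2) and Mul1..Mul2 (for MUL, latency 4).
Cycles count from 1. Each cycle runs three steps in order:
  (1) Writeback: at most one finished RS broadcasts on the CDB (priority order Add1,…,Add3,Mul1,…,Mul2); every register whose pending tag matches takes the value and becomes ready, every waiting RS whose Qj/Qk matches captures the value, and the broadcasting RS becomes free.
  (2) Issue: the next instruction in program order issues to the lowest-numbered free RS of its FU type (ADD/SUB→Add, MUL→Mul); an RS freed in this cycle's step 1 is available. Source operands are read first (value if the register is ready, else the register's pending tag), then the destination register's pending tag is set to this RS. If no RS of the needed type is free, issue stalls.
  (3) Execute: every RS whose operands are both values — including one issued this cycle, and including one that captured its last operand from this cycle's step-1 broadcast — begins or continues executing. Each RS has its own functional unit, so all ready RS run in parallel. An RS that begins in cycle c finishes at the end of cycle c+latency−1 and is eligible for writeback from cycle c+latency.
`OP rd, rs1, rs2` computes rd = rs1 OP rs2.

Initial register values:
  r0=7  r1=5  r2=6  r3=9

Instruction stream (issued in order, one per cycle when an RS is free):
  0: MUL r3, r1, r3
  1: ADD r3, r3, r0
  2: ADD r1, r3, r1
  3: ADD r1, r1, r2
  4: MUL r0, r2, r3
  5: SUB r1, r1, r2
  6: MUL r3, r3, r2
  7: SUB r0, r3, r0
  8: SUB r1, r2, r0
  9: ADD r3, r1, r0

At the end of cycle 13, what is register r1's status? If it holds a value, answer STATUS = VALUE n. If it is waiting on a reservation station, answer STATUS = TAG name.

STATUS = TAG Add3

cycle 1: issue MUL r3<-Mul1 // r0:7,r1:5,r2:6,r3:Mul1
cycle 2: issue ADD r3<-Add1 // r0:7,r1:5,r2:6,r3:Add1
cycle 3: issue ADD r1<-Add2 // r0:7,r1:Add2,r2:6,r3:Add1
cycle 4: issue ADD r1<-Add3 // r0:7,r1:Add3,r2:6,r3:Add1
cycle 5: CDB Mul1=45; issue MUL r0<-Mul1 // r0:Mul1,r1:Add3,r2:6,r3:Add1
cycle 6: stall // r0:Mul1,r1:Add3,r2:6,r3:Add1
cycle 7: CDB Add1=52; issue SUB r1<-Add1 // r0:Mul1,r1:Add1,r2:6,r3:52
cycle 8: issue MUL r3<-Mul2 // r0:Mul1,r1:Add1,r2:6,r3:Mul2
cycle 9: CDB Add2=57; issue SUB r0<-Add2 // r0:Add2,r1:Add1,r2:6,r3:Mul2
cycle 10: stall // r0:Add2,r1:Add1,r2:6,r3:Mul2
cycle 11: CDB Add3=63; issue SUB r1<-Add3 // r0:Add2,r1:Add3,r2:6,r3:Mul2
cycle 12: CDB Mul1=312; stall // r0:Add2,r1:Add3,r2:6,r3:Mul2
cycle 13: CDB Add1=57; issue ADD r3<-Add1 // r0:Add2,r1:Add3,r2:6,r3:Add1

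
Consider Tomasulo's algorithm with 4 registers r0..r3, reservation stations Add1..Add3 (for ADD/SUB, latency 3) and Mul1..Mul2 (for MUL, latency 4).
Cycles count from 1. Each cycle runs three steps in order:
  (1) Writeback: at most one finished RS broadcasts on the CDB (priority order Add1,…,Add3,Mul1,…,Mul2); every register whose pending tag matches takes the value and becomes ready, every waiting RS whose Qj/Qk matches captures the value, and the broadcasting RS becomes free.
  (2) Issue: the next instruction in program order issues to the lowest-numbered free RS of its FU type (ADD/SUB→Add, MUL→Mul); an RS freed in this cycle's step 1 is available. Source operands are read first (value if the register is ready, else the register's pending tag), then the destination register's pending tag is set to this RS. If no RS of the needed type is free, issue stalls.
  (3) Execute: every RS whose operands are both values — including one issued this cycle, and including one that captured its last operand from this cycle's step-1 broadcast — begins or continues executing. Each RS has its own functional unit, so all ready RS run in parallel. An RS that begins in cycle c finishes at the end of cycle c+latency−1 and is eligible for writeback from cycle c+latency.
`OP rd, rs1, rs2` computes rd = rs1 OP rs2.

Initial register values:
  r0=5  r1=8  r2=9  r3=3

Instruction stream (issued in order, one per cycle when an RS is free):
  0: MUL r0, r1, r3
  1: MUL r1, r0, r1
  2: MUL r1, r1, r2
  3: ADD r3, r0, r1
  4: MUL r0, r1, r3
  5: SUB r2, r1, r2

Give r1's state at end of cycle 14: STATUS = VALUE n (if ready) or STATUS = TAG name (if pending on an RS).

c1: issue MUL r0<-Mul1 | r0:Mul1,r1:8,r2:9,r3:3
c2: issue MUL r1<-Mul2 | r0:Mul1,r1:Mul2,r2:9,r3:3
c3: stall | r0:Mul1,r1:Mul2,r2:9,r3:3
c4: stall | r0:Mul1,r1:Mul2,r2:9,r3:3
c5: CDB Mul1=24; issue MUL r1<-Mul1 | r0:24,r1:Mul1,r2:9,r3:3
c6: issue ADD r3<-Add1 | r0:24,r1:Mul1,r2:9,r3:Add1
c7: stall | r0:24,r1:Mul1,r2:9,r3:Add1
c8: stall | r0:24,r1:Mul1,r2:9,r3:Add1
c9: CDB Mul2=192; issue MUL r0<-Mul2 | r0:Mul2,r1:Mul1,r2:9,r3:Add1
c10: issue SUB r2<-Add2 | r0:Mul2,r1:Mul1,r2:Add2,r3:Add1
c11: - | r0:Mul2,r1:Mul1,r2:Add2,r3:Add1
c12: - | r0:Mul2,r1:Mul1,r2:Add2,r3:Add1
c13: CDB Mul1=1728 | r0:Mul2,r1:1728,r2:Add2,r3:Add1
c14: - | r0:Mul2,r1:1728,r2:Add2,r3:Add1

STATUS = VALUE 1728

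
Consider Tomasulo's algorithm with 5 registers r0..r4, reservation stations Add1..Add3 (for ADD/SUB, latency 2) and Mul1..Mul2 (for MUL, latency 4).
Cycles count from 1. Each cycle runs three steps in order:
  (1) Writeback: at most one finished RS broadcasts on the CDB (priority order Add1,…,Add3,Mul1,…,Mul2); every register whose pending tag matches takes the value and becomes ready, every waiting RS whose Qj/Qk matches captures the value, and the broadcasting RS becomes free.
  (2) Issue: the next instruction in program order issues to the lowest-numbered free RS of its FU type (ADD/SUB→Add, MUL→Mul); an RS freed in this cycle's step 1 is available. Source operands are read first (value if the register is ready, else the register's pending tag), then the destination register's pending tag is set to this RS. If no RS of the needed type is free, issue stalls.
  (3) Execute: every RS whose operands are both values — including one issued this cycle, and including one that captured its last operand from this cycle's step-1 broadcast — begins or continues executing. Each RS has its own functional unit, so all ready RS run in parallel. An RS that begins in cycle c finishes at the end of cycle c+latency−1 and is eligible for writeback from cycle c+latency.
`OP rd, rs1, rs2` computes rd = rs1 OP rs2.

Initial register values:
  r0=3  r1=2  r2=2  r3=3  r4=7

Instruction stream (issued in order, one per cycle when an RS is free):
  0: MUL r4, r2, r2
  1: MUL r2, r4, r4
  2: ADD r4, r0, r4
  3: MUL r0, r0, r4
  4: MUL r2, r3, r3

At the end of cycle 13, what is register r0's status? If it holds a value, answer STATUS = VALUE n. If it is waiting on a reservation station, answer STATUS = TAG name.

STATUS = VALUE 21

c1: issue MUL r4<-Mul1 | r0:3,r1:2,r2:2,r3:3,r4:Mul1
c2: issue MUL r2<-Mul2 | r0:3,r1:2,r2:Mul2,r3:3,r4:Mul1
c3: issue ADD r4<-Add1 | r0:3,r1:2,r2:Mul2,r3:3,r4:Add1
c4: stall | r0:3,r1:2,r2:Mul2,r3:3,r4:Add1
c5: CDB Mul1=4; issue MUL r0<-Mul1 | r0:Mul1,r1:2,r2:Mul2,r3:3,r4:Add1
c6: stall | r0:Mul1,r1:2,r2:Mul2,r3:3,r4:Add1
c7: CDB Add1=7; stall | r0:Mul1,r1:2,r2:Mul2,r3:3,r4:7
c8: stall | r0:Mul1,r1:2,r2:Mul2,r3:3,r4:7
c9: CDB Mul2=16; issue MUL r2<-Mul2 | r0:Mul1,r1:2,r2:Mul2,r3:3,r4:7
c10: - | r0:Mul1,r1:2,r2:Mul2,r3:3,r4:7
c11: CDB Mul1=21 | r0:21,r1:2,r2:Mul2,r3:3,r4:7
c12: - | r0:21,r1:2,r2:Mul2,r3:3,r4:7
c13: CDB Mul2=9 | r0:21,r1:2,r2:9,r3:3,r4:7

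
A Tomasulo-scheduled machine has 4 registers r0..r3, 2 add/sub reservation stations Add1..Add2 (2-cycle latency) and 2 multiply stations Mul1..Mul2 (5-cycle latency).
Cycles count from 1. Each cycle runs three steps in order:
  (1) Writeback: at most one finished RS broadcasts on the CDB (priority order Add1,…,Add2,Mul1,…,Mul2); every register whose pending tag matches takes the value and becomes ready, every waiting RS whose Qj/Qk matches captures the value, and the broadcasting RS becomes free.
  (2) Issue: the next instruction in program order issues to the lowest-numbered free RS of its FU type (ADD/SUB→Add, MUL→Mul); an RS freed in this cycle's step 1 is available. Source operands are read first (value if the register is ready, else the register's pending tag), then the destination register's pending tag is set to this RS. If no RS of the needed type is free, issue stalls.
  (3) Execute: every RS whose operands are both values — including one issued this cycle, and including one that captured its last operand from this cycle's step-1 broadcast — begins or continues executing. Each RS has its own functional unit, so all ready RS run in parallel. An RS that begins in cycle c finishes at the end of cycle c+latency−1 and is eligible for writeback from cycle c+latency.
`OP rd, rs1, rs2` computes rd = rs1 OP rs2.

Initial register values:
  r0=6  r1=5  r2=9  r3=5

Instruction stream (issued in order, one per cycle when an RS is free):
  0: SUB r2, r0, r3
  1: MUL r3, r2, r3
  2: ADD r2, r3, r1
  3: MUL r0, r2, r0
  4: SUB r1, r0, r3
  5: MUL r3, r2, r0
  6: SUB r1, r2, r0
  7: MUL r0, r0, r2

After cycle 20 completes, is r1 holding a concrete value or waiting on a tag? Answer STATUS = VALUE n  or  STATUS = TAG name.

cycle 1: issue SUB r2<-Add1 // r0:6,r1:5,r2:Add1,r3:5
cycle 2: issue MUL r3<-Mul1 // r0:6,r1:5,r2:Add1,r3:Mul1
cycle 3: CDB Add1=1; issue ADD r2<-Add1 // r0:6,r1:5,r2:Add1,r3:Mul1
cycle 4: issue MUL r0<-Mul2 // r0:Mul2,r1:5,r2:Add1,r3:Mul1
cycle 5: issue SUB r1<-Add2 // r0:Mul2,r1:Add2,r2:Add1,r3:Mul1
cycle 6: stall // r0:Mul2,r1:Add2,r2:Add1,r3:Mul1
cycle 7: stall // r0:Mul2,r1:Add2,r2:Add1,r3:Mul1
cycle 8: CDB Mul1=5; issue MUL r3<-Mul1 // r0:Mul2,r1:Add2,r2:Add1,r3:Mul1
cycle 9: stall // r0:Mul2,r1:Add2,r2:Add1,r3:Mul1
cycle 10: CDB Add1=10; issue SUB r1<-Add1 // r0:Mul2,r1:Add1,r2:10,r3:Mul1
cycle 11: stall // r0:Mul2,r1:Add1,r2:10,r3:Mul1
cycle 12: stall // r0:Mul2,r1:Add1,r2:10,r3:Mul1
cycle 13: stall // r0:Mul2,r1:Add1,r2:10,r3:Mul1
cycle 14: stall // r0:Mul2,r1:Add1,r2:10,r3:Mul1
cycle 15: CDB Mul2=60; issue MUL r0<-Mul2 // r0:Mul2,r1:Add1,r2:10,r3:Mul1
cycle 16: - // r0:Mul2,r1:Add1,r2:10,r3:Mul1
cycle 17: CDB Add1=-50 // r0:Mul2,r1:-50,r2:10,r3:Mul1
cycle 18: CDB Add2=55 // r0:Mul2,r1:-50,r2:10,r3:Mul1
cycle 19: - // r0:Mul2,r1:-50,r2:10,r3:Mul1
cycle 20: CDB Mul1=600 // r0:Mul2,r1:-50,r2:10,r3:600

STATUS = VALUE -50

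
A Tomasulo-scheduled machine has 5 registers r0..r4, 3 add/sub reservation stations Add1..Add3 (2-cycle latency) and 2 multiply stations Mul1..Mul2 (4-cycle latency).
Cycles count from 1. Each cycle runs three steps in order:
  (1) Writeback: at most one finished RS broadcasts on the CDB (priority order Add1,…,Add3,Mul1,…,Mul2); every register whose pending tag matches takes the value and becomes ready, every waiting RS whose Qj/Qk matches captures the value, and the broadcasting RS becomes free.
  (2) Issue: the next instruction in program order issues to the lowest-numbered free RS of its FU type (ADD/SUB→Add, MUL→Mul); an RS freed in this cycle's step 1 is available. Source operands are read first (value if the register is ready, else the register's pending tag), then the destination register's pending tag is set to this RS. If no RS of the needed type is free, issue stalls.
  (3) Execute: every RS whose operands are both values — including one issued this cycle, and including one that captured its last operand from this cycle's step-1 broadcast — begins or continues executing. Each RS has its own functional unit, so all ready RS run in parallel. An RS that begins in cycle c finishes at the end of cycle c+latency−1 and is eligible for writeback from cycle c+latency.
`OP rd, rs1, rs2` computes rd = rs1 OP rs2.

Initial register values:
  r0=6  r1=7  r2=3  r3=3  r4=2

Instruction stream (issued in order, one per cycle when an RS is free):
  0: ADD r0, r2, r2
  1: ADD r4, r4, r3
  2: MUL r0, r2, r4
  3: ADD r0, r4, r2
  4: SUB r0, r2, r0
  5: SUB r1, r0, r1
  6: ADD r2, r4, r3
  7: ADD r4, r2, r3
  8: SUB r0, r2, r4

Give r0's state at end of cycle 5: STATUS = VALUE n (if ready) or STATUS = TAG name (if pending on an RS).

cycle 1: issue ADD r0<-Add1 // r0:Add1,r1:7,r2:3,r3:3,r4:2
cycle 2: issue ADD r4<-Add2 // r0:Add1,r1:7,r2:3,r3:3,r4:Add2
cycle 3: CDB Add1=6; issue MUL r0<-Mul1 // r0:Mul1,r1:7,r2:3,r3:3,r4:Add2
cycle 4: CDB Add2=5; issue ADD r0<-Add1 // r0:Add1,r1:7,r2:3,r3:3,r4:5
cycle 5: issue SUB r0<-Add2 // r0:Add2,r1:7,r2:3,r3:3,r4:5

STATUS = TAG Add2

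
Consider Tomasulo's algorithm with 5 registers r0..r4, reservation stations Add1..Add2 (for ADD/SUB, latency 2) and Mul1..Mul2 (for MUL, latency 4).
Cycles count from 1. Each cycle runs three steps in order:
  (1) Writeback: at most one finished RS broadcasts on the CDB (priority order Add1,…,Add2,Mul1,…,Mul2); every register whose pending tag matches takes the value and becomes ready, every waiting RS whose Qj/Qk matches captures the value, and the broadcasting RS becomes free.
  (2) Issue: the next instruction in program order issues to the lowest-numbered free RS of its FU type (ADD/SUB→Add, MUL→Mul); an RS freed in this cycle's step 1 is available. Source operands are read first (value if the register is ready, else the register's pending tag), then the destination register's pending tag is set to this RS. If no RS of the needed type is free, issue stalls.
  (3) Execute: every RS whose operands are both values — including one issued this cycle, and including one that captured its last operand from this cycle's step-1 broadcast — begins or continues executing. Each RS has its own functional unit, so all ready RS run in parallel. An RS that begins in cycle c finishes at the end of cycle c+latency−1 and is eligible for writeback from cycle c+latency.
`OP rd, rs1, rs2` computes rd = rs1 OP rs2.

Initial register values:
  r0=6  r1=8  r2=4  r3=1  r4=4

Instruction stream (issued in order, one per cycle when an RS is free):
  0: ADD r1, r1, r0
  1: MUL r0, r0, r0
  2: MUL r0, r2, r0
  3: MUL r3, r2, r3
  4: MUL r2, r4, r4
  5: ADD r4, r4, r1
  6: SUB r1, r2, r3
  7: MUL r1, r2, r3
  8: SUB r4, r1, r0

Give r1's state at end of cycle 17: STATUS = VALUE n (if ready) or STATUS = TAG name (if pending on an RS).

c1: issue ADD r1<-Add1 | r0:6,r1:Add1,r2:4,r3:1,r4:4
c2: issue MUL r0<-Mul1 | r0:Mul1,r1:Add1,r2:4,r3:1,r4:4
c3: CDB Add1=14; issue MUL r0<-Mul2 | r0:Mul2,r1:14,r2:4,r3:1,r4:4
c4: stall | r0:Mul2,r1:14,r2:4,r3:1,r4:4
c5: stall | r0:Mul2,r1:14,r2:4,r3:1,r4:4
c6: CDB Mul1=36; issue MUL r3<-Mul1 | r0:Mul2,r1:14,r2:4,r3:Mul1,r4:4
c7: stall | r0:Mul2,r1:14,r2:4,r3:Mul1,r4:4
c8: stall | r0:Mul2,r1:14,r2:4,r3:Mul1,r4:4
c9: stall | r0:Mul2,r1:14,r2:4,r3:Mul1,r4:4
c10: CDB Mul1=4; issue MUL r2<-Mul1 | r0:Mul2,r1:14,r2:Mul1,r3:4,r4:4
c11: CDB Mul2=144; issue ADD r4<-Add1 | r0:144,r1:14,r2:Mul1,r3:4,r4:Add1
c12: issue SUB r1<-Add2 | r0:144,r1:Add2,r2:Mul1,r3:4,r4:Add1
c13: CDB Add1=18; issue MUL r1<-Mul2 | r0:144,r1:Mul2,r2:Mul1,r3:4,r4:18
c14: CDB Mul1=16; issue SUB r4<-Add1 | r0:144,r1:Mul2,r2:16,r3:4,r4:Add1
c15: - | r0:144,r1:Mul2,r2:16,r3:4,r4:Add1
c16: CDB Add2=12 | r0:144,r1:Mul2,r2:16,r3:4,r4:Add1
c17: - | r0:144,r1:Mul2,r2:16,r3:4,r4:Add1

STATUS = TAG Mul2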